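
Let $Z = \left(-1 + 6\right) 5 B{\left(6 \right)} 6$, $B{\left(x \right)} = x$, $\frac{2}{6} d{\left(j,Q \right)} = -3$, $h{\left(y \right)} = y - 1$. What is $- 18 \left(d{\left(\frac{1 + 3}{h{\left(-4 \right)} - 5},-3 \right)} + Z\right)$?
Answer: $-16038$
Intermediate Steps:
$h{\left(y \right)} = -1 + y$
$d{\left(j,Q \right)} = -9$ ($d{\left(j,Q \right)} = 3 \left(-3\right) = -9$)
$Z = 900$ ($Z = \left(-1 + 6\right) 5 \cdot 6 \cdot 6 = 5 \cdot 5 \cdot 6 \cdot 6 = 25 \cdot 6 \cdot 6 = 150 \cdot 6 = 900$)
$- 18 \left(d{\left(\frac{1 + 3}{h{\left(-4 \right)} - 5},-3 \right)} + Z\right) = - 18 \left(-9 + 900\right) = \left(-18\right) 891 = -16038$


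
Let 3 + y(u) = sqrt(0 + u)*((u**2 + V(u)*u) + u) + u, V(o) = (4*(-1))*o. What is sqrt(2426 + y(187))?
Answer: sqrt(2610 - 104720*sqrt(187)) ≈ 1195.6*I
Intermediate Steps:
V(o) = -4*o
y(u) = -3 + u + sqrt(u)*(u - 3*u**2) (y(u) = -3 + (sqrt(0 + u)*((u**2 + (-4*u)*u) + u) + u) = -3 + (sqrt(u)*((u**2 - 4*u**2) + u) + u) = -3 + (sqrt(u)*(-3*u**2 + u) + u) = -3 + (sqrt(u)*(u - 3*u**2) + u) = -3 + (u + sqrt(u)*(u - 3*u**2)) = -3 + u + sqrt(u)*(u - 3*u**2))
sqrt(2426 + y(187)) = sqrt(2426 + (-3 + 187 + 187**(3/2) - 104907*sqrt(187))) = sqrt(2426 + (-3 + 187 + 187*sqrt(187) - 104907*sqrt(187))) = sqrt(2426 + (184 - 104720*sqrt(187))) = sqrt(2610 - 104720*sqrt(187))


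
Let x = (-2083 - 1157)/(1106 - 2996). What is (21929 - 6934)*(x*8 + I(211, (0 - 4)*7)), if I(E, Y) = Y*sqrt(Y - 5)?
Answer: 1439520/7 - 419860*I*sqrt(33) ≈ 2.0565e+5 - 2.4119e+6*I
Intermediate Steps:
x = 12/7 (x = -3240/(-1890) = -3240*(-1/1890) = 12/7 ≈ 1.7143)
I(E, Y) = Y*sqrt(-5 + Y)
(21929 - 6934)*(x*8 + I(211, (0 - 4)*7)) = (21929 - 6934)*((12/7)*8 + ((0 - 4)*7)*sqrt(-5 + (0 - 4)*7)) = 14995*(96/7 + (-4*7)*sqrt(-5 - 4*7)) = 14995*(96/7 - 28*sqrt(-5 - 28)) = 14995*(96/7 - 28*I*sqrt(33)) = 1439520/7 - 419860*I*sqrt(33)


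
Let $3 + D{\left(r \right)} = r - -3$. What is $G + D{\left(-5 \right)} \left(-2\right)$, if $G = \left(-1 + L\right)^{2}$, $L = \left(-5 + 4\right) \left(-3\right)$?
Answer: $14$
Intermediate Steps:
$L = 3$ ($L = \left(-1\right) \left(-3\right) = 3$)
$G = 4$ ($G = \left(-1 + 3\right)^{2} = 2^{2} = 4$)
$D{\left(r \right)} = r$ ($D{\left(r \right)} = -3 + \left(r - -3\right) = -3 + \left(r + 3\right) = -3 + \left(3 + r\right) = r$)
$G + D{\left(-5 \right)} \left(-2\right) = 4 - -10 = 4 + 10 = 14$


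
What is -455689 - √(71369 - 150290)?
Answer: -455689 - 3*I*√8769 ≈ -4.5569e+5 - 280.93*I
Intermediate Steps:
-455689 - √(71369 - 150290) = -455689 - √(-78921) = -455689 - 3*I*√8769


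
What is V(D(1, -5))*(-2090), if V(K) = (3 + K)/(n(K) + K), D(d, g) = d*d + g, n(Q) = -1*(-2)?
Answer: -1045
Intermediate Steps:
n(Q) = 2
D(d, g) = g + d**2 (D(d, g) = d**2 + g = g + d**2)
V(K) = (3 + K)/(2 + K)
V(D(1, -5))*(-2090) = ((3 + (-5 + 1**2))/(2 + (-5 + 1**2)))*(-2090) = ((3 + (-5 + 1))/(2 + (-5 + 1)))*(-2090) = ((3 - 4)/(2 - 4))*(-2090) = (-1/(-2))*(-2090) = -1/2*(-1)*(-2090) = (1/2)*(-2090) = -1045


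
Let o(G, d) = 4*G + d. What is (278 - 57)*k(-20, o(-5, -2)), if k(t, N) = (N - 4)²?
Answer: 149396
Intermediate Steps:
o(G, d) = d + 4*G
k(t, N) = (-4 + N)²
(278 - 57)*k(-20, o(-5, -2)) = (278 - 57)*(-4 + (-2 + 4*(-5)))² = 221*(-4 + (-2 - 20))² = 221*(-4 - 22)² = 221*(-26)² = 221*676 = 149396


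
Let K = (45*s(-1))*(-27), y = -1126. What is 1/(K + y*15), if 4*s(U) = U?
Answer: -4/66345 ≈ -6.0291e-5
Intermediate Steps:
s(U) = U/4
K = 1215/4 (K = (45*((¼)*(-1)))*(-27) = (45*(-¼))*(-27) = -45/4*(-27) = 1215/4 ≈ 303.75)
1/(K + y*15) = 1/(1215/4 - 1126*15) = 1/(1215/4 - 16890) = 1/(-66345/4) = -4/66345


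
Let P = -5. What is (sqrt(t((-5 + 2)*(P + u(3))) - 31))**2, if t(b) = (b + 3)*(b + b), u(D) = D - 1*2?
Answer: 329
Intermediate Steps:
u(D) = -2 + D (u(D) = D - 2 = -2 + D)
t(b) = 2*b*(3 + b) (t(b) = (3 + b)*(2*b) = 2*b*(3 + b))
(sqrt(t((-5 + 2)*(P + u(3))) - 31))**2 = (sqrt(2*((-5 + 2)*(-5 + (-2 + 3)))*(3 + (-5 + 2)*(-5 + (-2 + 3))) - 31))**2 = (sqrt(2*(-3*(-5 + 1))*(3 - 3*(-5 + 1)) - 31))**2 = (sqrt(2*(-3*(-4))*(3 - 3*(-4)) - 31))**2 = (sqrt(2*12*(3 + 12) - 31))**2 = (sqrt(2*12*15 - 31))**2 = (sqrt(360 - 31))**2 = (sqrt(329))**2 = 329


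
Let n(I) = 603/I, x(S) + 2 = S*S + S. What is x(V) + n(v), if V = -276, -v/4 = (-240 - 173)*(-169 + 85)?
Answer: 3510737687/46256 ≈ 75898.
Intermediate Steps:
v = -138768 (v = -4*(-240 - 173)*(-169 + 85) = -(-1652)*(-84) = -4*34692 = -138768)
x(S) = -2 + S + S² (x(S) = -2 + (S*S + S) = -2 + (S² + S) = -2 + (S + S²) = -2 + S + S²)
x(V) + n(v) = (-2 - 276 + (-276)²) + 603/(-138768) = (-2 - 276 + 76176) + 603*(-1/138768) = 75898 - 201/46256 = 3510737687/46256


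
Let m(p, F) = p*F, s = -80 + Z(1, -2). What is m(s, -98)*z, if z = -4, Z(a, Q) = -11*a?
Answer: -35672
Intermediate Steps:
s = -91 (s = -80 - 11*1 = -80 - 11 = -91)
m(p, F) = F*p
m(s, -98)*z = -98*(-91)*(-4) = 8918*(-4) = -35672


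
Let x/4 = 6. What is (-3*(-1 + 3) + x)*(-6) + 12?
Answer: -96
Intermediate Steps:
x = 24 (x = 4*6 = 24)
(-3*(-1 + 3) + x)*(-6) + 12 = (-3*(-1 + 3) + 24)*(-6) + 12 = (-3*2 + 24)*(-6) + 12 = (-6 + 24)*(-6) + 12 = 18*(-6) + 12 = -108 + 12 = -96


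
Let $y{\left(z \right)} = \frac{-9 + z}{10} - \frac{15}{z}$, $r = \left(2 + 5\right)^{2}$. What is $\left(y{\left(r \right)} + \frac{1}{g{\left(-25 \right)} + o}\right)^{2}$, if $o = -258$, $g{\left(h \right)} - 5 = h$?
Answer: $\frac{2526972361}{185558884} \approx 13.618$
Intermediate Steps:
$g{\left(h \right)} = 5 + h$
$r = 49$ ($r = 7^{2} = 49$)
$y{\left(z \right)} = - \frac{9}{10} - \frac{15}{z} + \frac{z}{10}$ ($y{\left(z \right)} = \left(-9 + z\right) \frac{1}{10} - \frac{15}{z} = \left(- \frac{9}{10} + \frac{z}{10}\right) - \frac{15}{z} = - \frac{9}{10} - \frac{15}{z} + \frac{z}{10}$)
$\left(y{\left(r \right)} + \frac{1}{g{\left(-25 \right)} + o}\right)^{2} = \left(\frac{-150 + 49 \left(-9 + 49\right)}{10 \cdot 49} + \frac{1}{\left(5 - 25\right) - 258}\right)^{2} = \left(\frac{1}{10} \cdot \frac{1}{49} \left(-150 + 49 \cdot 40\right) + \frac{1}{-20 - 258}\right)^{2} = \left(\frac{1}{10} \cdot \frac{1}{49} \left(-150 + 1960\right) + \frac{1}{-278}\right)^{2} = \left(\frac{1}{10} \cdot \frac{1}{49} \cdot 1810 - \frac{1}{278}\right)^{2} = \left(\frac{181}{49} - \frac{1}{278}\right)^{2} = \left(\frac{50269}{13622}\right)^{2} = \frac{2526972361}{185558884}$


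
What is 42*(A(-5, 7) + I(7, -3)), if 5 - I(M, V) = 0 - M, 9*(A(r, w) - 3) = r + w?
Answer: 1918/3 ≈ 639.33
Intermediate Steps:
A(r, w) = 3 + r/9 + w/9 (A(r, w) = 3 + (r + w)/9 = 3 + (r/9 + w/9) = 3 + r/9 + w/9)
I(M, V) = 5 + M (I(M, V) = 5 - (0 - M) = 5 - (-1)*M = 5 + M)
42*(A(-5, 7) + I(7, -3)) = 42*((3 + (1/9)*(-5) + (1/9)*7) + (5 + 7)) = 42*((3 - 5/9 + 7/9) + 12) = 42*(29/9 + 12) = 42*(137/9) = 1918/3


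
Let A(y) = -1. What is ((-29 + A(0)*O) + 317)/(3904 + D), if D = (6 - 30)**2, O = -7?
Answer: 59/896 ≈ 0.065848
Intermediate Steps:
D = 576 (D = (-24)**2 = 576)
((-29 + A(0)*O) + 317)/(3904 + D) = ((-29 - 1*(-7)) + 317)/(3904 + 576) = ((-29 + 7) + 317)/4480 = (-22 + 317)*(1/4480) = 295*(1/4480) = 59/896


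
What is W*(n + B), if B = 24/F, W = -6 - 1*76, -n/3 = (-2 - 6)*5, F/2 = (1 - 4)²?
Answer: -29848/3 ≈ -9949.3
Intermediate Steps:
F = 18 (F = 2*(1 - 4)² = 2*(-3)² = 2*9 = 18)
n = 120 (n = -3*(-2 - 6)*5 = -(-24)*5 = -3*(-40) = 120)
W = -82 (W = -6 - 76 = -82)
B = 4/3 (B = 24/18 = 24*(1/18) = 4/3 ≈ 1.3333)
W*(n + B) = -82*(120 + 4/3) = -82*364/3 = -29848/3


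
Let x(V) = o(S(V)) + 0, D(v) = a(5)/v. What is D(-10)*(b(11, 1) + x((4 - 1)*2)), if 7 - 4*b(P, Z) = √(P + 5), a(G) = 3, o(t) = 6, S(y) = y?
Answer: -81/40 ≈ -2.0250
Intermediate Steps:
b(P, Z) = 7/4 - √(5 + P)/4 (b(P, Z) = 7/4 - √(P + 5)/4 = 7/4 - √(5 + P)/4)
D(v) = 3/v
x(V) = 6 (x(V) = 6 + 0 = 6)
D(-10)*(b(11, 1) + x((4 - 1)*2)) = (3/(-10))*((7/4 - √(5 + 11)/4) + 6) = (3*(-⅒))*((7/4 - √16/4) + 6) = -3*((7/4 - ¼*4) + 6)/10 = -3*((7/4 - 1) + 6)/10 = -3*(¾ + 6)/10 = -3/10*27/4 = -81/40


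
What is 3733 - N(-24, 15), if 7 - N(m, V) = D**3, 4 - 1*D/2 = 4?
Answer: 3726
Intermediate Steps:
D = 0 (D = 8 - 2*4 = 8 - 8 = 0)
N(m, V) = 7 (N(m, V) = 7 - 1*0**3 = 7 - 1*0 = 7 + 0 = 7)
3733 - N(-24, 15) = 3733 - 1*7 = 3733 - 7 = 3726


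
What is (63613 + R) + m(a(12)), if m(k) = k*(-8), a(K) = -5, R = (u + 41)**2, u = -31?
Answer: 63753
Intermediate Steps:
R = 100 (R = (-31 + 41)**2 = 10**2 = 100)
m(k) = -8*k
(63613 + R) + m(a(12)) = (63613 + 100) - 8*(-5) = 63713 + 40 = 63753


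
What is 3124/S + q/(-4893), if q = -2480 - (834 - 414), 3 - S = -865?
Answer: 635819/151683 ≈ 4.1918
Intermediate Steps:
S = 868 (S = 3 - 1*(-865) = 3 + 865 = 868)
q = -2900 (q = -2480 - 1*420 = -2480 - 420 = -2900)
3124/S + q/(-4893) = 3124/868 - 2900/(-4893) = 3124*(1/868) - 2900*(-1/4893) = 781/217 + 2900/4893 = 635819/151683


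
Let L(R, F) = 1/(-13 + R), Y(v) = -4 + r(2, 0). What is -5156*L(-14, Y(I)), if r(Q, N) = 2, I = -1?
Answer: 5156/27 ≈ 190.96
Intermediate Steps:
Y(v) = -2 (Y(v) = -4 + 2 = -2)
-5156*L(-14, Y(I)) = -5156/(-13 - 14) = -5156/(-27) = -5156*(-1/27) = 5156/27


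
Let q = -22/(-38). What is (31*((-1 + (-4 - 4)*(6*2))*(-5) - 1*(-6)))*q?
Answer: 167431/19 ≈ 8812.2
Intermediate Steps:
q = 11/19 (q = -22*(-1/38) = 11/19 ≈ 0.57895)
(31*((-1 + (-4 - 4)*(6*2))*(-5) - 1*(-6)))*q = (31*((-1 + (-4 - 4)*(6*2))*(-5) - 1*(-6)))*(11/19) = (31*((-1 - 8*12)*(-5) + 6))*(11/19) = (31*((-1 - 96)*(-5) + 6))*(11/19) = (31*(-97*(-5) + 6))*(11/19) = (31*(485 + 6))*(11/19) = (31*491)*(11/19) = 15221*(11/19) = 167431/19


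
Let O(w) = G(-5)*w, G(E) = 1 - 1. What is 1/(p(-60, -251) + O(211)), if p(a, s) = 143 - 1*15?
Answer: 1/128 ≈ 0.0078125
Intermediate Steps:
p(a, s) = 128 (p(a, s) = 143 - 15 = 128)
G(E) = 0
O(w) = 0 (O(w) = 0*w = 0)
1/(p(-60, -251) + O(211)) = 1/(128 + 0) = 1/128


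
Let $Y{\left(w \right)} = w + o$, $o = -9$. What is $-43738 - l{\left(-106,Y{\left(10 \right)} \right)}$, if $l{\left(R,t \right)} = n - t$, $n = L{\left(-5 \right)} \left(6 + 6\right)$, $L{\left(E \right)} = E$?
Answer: $-43677$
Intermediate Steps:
$Y{\left(w \right)} = -9 + w$ ($Y{\left(w \right)} = w - 9 = -9 + w$)
$n = -60$ ($n = - 5 \left(6 + 6\right) = \left(-5\right) 12 = -60$)
$l{\left(R,t \right)} = -60 - t$
$-43738 - l{\left(-106,Y{\left(10 \right)} \right)} = -43738 - \left(-60 - \left(-9 + 10\right)\right) = -43738 - \left(-60 - 1\right) = -43738 - -61 = -43738 + 61 = -43677$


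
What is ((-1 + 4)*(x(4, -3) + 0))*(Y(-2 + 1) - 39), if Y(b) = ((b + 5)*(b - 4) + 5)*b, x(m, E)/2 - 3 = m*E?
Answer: 1296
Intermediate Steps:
x(m, E) = 6 + 2*E*m (x(m, E) = 6 + 2*(m*E) = 6 + 2*(E*m) = 6 + 2*E*m)
Y(b) = b*(5 + (-4 + b)*(5 + b)) (Y(b) = ((5 + b)*(-4 + b) + 5)*b = ((-4 + b)*(5 + b) + 5)*b = (5 + (-4 + b)*(5 + b))*b = b*(5 + (-4 + b)*(5 + b)))
((-1 + 4)*(x(4, -3) + 0))*(Y(-2 + 1) - 39) = ((-1 + 4)*((6 + 2*(-3)*4) + 0))*((-2 + 1)*(-15 + (-2 + 1) + (-2 + 1)**2) - 39) = (3*((6 - 24) + 0))*(-(-15 - 1 + (-1)**2) - 39) = (3*(-18 + 0))*(-(-15 - 1 + 1) - 39) = (3*(-18))*(-1*(-15) - 39) = -54*(15 - 39) = -54*(-24) = 1296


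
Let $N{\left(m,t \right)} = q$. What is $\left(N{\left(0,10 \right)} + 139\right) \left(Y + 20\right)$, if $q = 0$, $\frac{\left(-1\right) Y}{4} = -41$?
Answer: $25576$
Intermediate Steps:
$Y = 164$ ($Y = \left(-4\right) \left(-41\right) = 164$)
$N{\left(m,t \right)} = 0$
$\left(N{\left(0,10 \right)} + 139\right) \left(Y + 20\right) = \left(0 + 139\right) \left(164 + 20\right) = 139 \cdot 184 = 25576$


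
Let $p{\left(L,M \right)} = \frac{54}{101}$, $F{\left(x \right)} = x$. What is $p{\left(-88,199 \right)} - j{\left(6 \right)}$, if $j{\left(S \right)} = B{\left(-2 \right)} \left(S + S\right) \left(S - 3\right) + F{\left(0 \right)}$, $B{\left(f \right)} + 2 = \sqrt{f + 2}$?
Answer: $\frac{7326}{101} \approx 72.535$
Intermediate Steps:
$B{\left(f \right)} = -2 + \sqrt{2 + f}$ ($B{\left(f \right)} = -2 + \sqrt{f + 2} = -2 + \sqrt{2 + f}$)
$p{\left(L,M \right)} = \frac{54}{101}$ ($p{\left(L,M \right)} = 54 \cdot \frac{1}{101} = \frac{54}{101}$)
$j{\left(S \right)} = - 4 S \left(-3 + S\right)$ ($j{\left(S \right)} = \left(-2 + \sqrt{2 - 2}\right) \left(S + S\right) \left(S - 3\right) + 0 = \left(-2 + \sqrt{0}\right) 2 S \left(-3 + S\right) + 0 = \left(-2 + 0\right) 2 S \left(-3 + S\right) + 0 = - 2 \cdot 2 S \left(-3 + S\right) + 0 = - 4 S \left(-3 + S\right) + 0 = - 4 S \left(-3 + S\right)$)
$p{\left(-88,199 \right)} - j{\left(6 \right)} = \frac{54}{101} - 4 \cdot 6 \left(3 - 6\right) = \frac{54}{101} - 4 \cdot 6 \left(-3\right) = \frac{54}{101} - -72 = \frac{54}{101} + 72 = \frac{7326}{101}$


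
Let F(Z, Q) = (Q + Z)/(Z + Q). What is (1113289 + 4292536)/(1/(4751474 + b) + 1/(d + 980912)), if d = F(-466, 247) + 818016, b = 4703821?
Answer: 30649954475801665125/3751408 ≈ 8.1703e+12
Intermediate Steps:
F(Z, Q) = 1 (F(Z, Q) = (Q + Z)/(Q + Z) = 1)
d = 818017 (d = 1 + 818016 = 818017)
(1113289 + 4292536)/(1/(4751474 + b) + 1/(d + 980912)) = (1113289 + 4292536)/(1/(4751474 + 4703821) + 1/(818017 + 980912)) = 5405825/(1/9455295 + 1/1798929) = 5405825/(3751408/5669801459685) = 5405825*(5669801459685/3751408) = 30649954475801665125/3751408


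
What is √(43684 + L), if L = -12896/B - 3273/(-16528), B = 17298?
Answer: √6450649994693273/384276 ≈ 209.01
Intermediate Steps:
L = -2524657/4611312 (L = -12896/17298 - 3273/(-16528) = -12896*1/17298 - 3273*(-1/16528) = -208/279 + 3273/16528 = -2524657/4611312 ≈ -0.54749)
√(43684 + L) = √(43684 - 2524657/4611312) = √(201438028751/4611312) = √6450649994693273/384276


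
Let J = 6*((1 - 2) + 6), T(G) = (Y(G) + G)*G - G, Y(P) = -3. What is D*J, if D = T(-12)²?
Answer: 1105920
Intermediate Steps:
T(G) = -G + G*(-3 + G) (T(G) = (-3 + G)*G - G = G*(-3 + G) - G = -G + G*(-3 + G))
J = 30 (J = 6*(-1 + 6) = 6*5 = 30)
D = 36864 (D = (-12*(-4 - 12))² = (-12*(-16))² = 192² = 36864)
D*J = 36864*30 = 1105920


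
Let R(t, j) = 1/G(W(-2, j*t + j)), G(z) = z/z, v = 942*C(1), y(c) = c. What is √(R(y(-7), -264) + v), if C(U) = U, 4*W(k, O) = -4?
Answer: √943 ≈ 30.708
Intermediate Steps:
W(k, O) = -1 (W(k, O) = (¼)*(-4) = -1)
v = 942 (v = 942*1 = 942)
G(z) = 1
R(t, j) = 1 (R(t, j) = 1/1 = 1)
√(R(y(-7), -264) + v) = √(1 + 942) = √943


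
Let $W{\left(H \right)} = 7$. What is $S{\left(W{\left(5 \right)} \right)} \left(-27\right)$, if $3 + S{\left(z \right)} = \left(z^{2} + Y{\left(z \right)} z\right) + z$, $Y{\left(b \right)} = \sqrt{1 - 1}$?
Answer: $-1431$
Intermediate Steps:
$Y{\left(b \right)} = 0$ ($Y{\left(b \right)} = \sqrt{0} = 0$)
$S{\left(z \right)} = -3 + z + z^{2}$ ($S{\left(z \right)} = -3 + \left(\left(z^{2} + 0 z\right) + z\right) = -3 + \left(\left(z^{2} + 0\right) + z\right) = -3 + \left(z^{2} + z\right) = -3 + \left(z + z^{2}\right) = -3 + z + z^{2}$)
$S{\left(W{\left(5 \right)} \right)} \left(-27\right) = \left(-3 + 7 + 7^{2}\right) \left(-27\right) = \left(-3 + 7 + 49\right) \left(-27\right) = 53 \left(-27\right) = -1431$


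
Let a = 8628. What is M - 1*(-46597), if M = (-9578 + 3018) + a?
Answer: 48665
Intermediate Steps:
M = 2068 (M = (-9578 + 3018) + 8628 = -6560 + 8628 = 2068)
M - 1*(-46597) = 2068 - 1*(-46597) = 2068 + 46597 = 48665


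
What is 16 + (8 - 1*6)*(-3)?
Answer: 10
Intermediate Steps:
16 + (8 - 1*6)*(-3) = 16 + (8 - 6)*(-3) = 16 + 2*(-3) = 16 - 6 = 10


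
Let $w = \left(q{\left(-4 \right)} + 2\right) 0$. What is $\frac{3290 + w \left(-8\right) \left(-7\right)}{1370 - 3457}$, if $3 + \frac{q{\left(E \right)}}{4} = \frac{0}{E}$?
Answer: $- \frac{3290}{2087} \approx -1.5764$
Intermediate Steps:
$q{\left(E \right)} = -12$ ($q{\left(E \right)} = -12 + 4 \frac{0}{E} = -12 + 4 \cdot 0 = -12 + 0 = -12$)
$w = 0$ ($w = \left(-12 + 2\right) 0 = \left(-10\right) 0 = 0$)
$\frac{3290 + w \left(-8\right) \left(-7\right)}{1370 - 3457} = \frac{3290 + 0 \left(-8\right) \left(-7\right)}{1370 - 3457} = \frac{3290 + 0 \left(-7\right)}{-2087} = \left(3290 + 0\right) \left(- \frac{1}{2087}\right) = 3290 \left(- \frac{1}{2087}\right) = - \frac{3290}{2087}$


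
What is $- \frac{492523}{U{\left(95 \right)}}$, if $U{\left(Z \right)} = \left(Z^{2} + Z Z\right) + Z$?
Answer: $- \frac{492523}{18145} \approx -27.144$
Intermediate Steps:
$U{\left(Z \right)} = Z + 2 Z^{2}$ ($U{\left(Z \right)} = \left(Z^{2} + Z^{2}\right) + Z = 2 Z^{2} + Z = Z + 2 Z^{2}$)
$- \frac{492523}{U{\left(95 \right)}} = - \frac{492523}{95 \left(1 + 2 \cdot 95\right)} = - \frac{492523}{95 \left(1 + 190\right)} = - \frac{492523}{95 \cdot 191} = - \frac{492523}{18145}$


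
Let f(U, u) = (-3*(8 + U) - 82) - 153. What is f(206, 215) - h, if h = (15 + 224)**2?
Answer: -57998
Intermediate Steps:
f(U, u) = -259 - 3*U (f(U, u) = ((-24 - 3*U) - 82) - 153 = (-106 - 3*U) - 153 = -259 - 3*U)
h = 57121 (h = 239**2 = 57121)
f(206, 215) - h = (-259 - 3*206) - 1*57121 = (-259 - 618) - 57121 = -877 - 57121 = -57998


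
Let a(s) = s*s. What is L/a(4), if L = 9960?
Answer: 1245/2 ≈ 622.50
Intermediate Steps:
a(s) = s²
L/a(4) = 9960/(4²) = 9960/16 = 9960*(1/16) = 1245/2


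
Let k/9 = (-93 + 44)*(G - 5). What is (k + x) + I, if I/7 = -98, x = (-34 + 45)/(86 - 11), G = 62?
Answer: -1936714/75 ≈ -25823.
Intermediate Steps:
x = 11/75 ≈ 0.14667
I = -686 (I = 7*(-98) = -686)
k = -25137 (k = 9*((-93 + 44)*(62 - 5)) = 9*(-49*57) = 9*(-2793) = -25137)
(k + x) + I = (-25137 + 11/75) - 686 = -1885264/75 - 686 = -1936714/75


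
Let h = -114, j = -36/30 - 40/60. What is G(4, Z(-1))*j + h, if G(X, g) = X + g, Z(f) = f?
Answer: -598/5 ≈ -119.60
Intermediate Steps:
j = -28/15 (j = -36*1/30 - 40*1/60 = -6/5 - ⅔ = -28/15 ≈ -1.8667)
G(4, Z(-1))*j + h = (4 - 1)*(-28/15) - 114 = 3*(-28/15) - 114 = -28/5 - 114 = -598/5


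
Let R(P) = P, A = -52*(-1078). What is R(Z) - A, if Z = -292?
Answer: -56348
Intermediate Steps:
A = 56056
R(Z) - A = -292 - 1*56056 = -292 - 56056 = -56348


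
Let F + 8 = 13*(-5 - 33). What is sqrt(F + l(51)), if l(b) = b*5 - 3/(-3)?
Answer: I*sqrt(246) ≈ 15.684*I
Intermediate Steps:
F = -502 (F = -8 + 13*(-5 - 33) = -8 + 13*(-38) = -8 - 494 = -502)
l(b) = 1 + 5*b (l(b) = 5*b - 3*(-1/3) = 5*b + 1 = 1 + 5*b)
sqrt(F + l(51)) = sqrt(-502 + (1 + 5*51)) = sqrt(-502 + (1 + 255)) = sqrt(-502 + 256) = sqrt(-246) = I*sqrt(246)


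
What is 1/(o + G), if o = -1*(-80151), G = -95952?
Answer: -1/15801 ≈ -6.3287e-5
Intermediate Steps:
o = 80151
1/(o + G) = 1/(80151 - 95952) = 1/(-15801) = -1/15801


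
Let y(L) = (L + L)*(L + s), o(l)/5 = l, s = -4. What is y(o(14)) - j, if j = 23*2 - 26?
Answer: 9220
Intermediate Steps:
o(l) = 5*l
y(L) = 2*L*(-4 + L) (y(L) = (L + L)*(L - 4) = (2*L)*(-4 + L) = 2*L*(-4 + L))
j = 20 (j = 46 - 26 = 20)
y(o(14)) - j = 2*(5*14)*(-4 + 5*14) - 1*20 = 2*70*(-4 + 70) - 20 = 2*70*66 - 20 = 9240 - 20 = 9220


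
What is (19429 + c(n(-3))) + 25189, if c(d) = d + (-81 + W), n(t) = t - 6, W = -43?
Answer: 44485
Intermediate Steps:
n(t) = -6 + t
c(d) = -124 + d (c(d) = d + (-81 - 43) = d - 124 = -124 + d)
(19429 + c(n(-3))) + 25189 = (19429 + (-124 + (-6 - 3))) + 25189 = (19429 + (-124 - 9)) + 25189 = (19429 - 133) + 25189 = 19296 + 25189 = 44485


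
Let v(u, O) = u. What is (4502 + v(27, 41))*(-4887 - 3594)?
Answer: -38410449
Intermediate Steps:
(4502 + v(27, 41))*(-4887 - 3594) = (4502 + 27)*(-4887 - 3594) = 4529*(-8481) = -38410449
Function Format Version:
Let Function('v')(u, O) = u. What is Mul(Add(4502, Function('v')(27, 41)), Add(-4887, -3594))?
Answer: -38410449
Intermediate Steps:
Mul(Add(4502, Function('v')(27, 41)), Add(-4887, -3594)) = Mul(Add(4502, 27), Add(-4887, -3594)) = Mul(4529, -8481) = -38410449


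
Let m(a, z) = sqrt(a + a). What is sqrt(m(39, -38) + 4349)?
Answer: sqrt(4349 + sqrt(78)) ≈ 66.014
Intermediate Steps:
m(a, z) = sqrt(2)*sqrt(a) (m(a, z) = sqrt(2*a) = sqrt(2)*sqrt(a))
sqrt(m(39, -38) + 4349) = sqrt(sqrt(2)*sqrt(39) + 4349) = sqrt(sqrt(78) + 4349) = sqrt(4349 + sqrt(78))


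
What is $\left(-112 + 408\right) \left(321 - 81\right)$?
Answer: $71040$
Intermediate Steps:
$\left(-112 + 408\right) \left(321 - 81\right) = 296 \cdot 240 = 71040$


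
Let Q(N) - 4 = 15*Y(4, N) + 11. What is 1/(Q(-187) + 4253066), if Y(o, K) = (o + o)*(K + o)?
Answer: 1/4231121 ≈ 2.3634e-7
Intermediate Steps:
Y(o, K) = 2*o*(K + o) (Y(o, K) = (2*o)*(K + o) = 2*o*(K + o))
Q(N) = 495 + 120*N (Q(N) = 4 + (15*(2*4*(N + 4)) + 11) = 4 + (15*(2*4*(4 + N)) + 11) = 4 + (15*(32 + 8*N) + 11) = 4 + ((480 + 120*N) + 11) = 4 + (491 + 120*N) = 495 + 120*N)
1/(Q(-187) + 4253066) = 1/((495 + 120*(-187)) + 4253066) = 1/((495 - 22440) + 4253066) = 1/(-21945 + 4253066) = 1/4231121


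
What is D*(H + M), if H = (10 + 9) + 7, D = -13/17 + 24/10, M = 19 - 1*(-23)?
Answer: 556/5 ≈ 111.20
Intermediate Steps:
M = 42 (M = 19 + 23 = 42)
D = 139/85 (D = -13*1/17 + 24*(⅒) = -13/17 + 12/5 = 139/85 ≈ 1.6353)
H = 26 (H = 19 + 7 = 26)
D*(H + M) = 139*(26 + 42)/85 = (139/85)*68 = 556/5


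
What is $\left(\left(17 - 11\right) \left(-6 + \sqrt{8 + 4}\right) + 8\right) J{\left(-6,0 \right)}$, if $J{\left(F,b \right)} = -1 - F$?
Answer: $-140 + 60 \sqrt{3} \approx -36.077$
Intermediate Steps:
$\left(\left(17 - 11\right) \left(-6 + \sqrt{8 + 4}\right) + 8\right) J{\left(-6,0 \right)} = \left(\left(17 - 11\right) \left(-6 + \sqrt{8 + 4}\right) + 8\right) \left(-1 - -6\right) = \left(6 \left(-6 + \sqrt{12}\right) + 8\right) \left(-1 + 6\right) = \left(6 \left(-6 + 2 \sqrt{3}\right) + 8\right) 5 = \left(\left(-36 + 12 \sqrt{3}\right) + 8\right) 5 = \left(-28 + 12 \sqrt{3}\right) 5 = -140 + 60 \sqrt{3}$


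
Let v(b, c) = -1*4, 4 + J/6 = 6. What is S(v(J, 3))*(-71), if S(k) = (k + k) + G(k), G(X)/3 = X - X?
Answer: 568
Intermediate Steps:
J = 12 (J = -24 + 6*6 = -24 + 36 = 12)
v(b, c) = -4
G(X) = 0 (G(X) = 3*(X - X) = 3*0 = 0)
S(k) = 2*k (S(k) = (k + k) + 0 = 2*k + 0 = 2*k)
S(v(J, 3))*(-71) = (2*(-4))*(-71) = -8*(-71) = 568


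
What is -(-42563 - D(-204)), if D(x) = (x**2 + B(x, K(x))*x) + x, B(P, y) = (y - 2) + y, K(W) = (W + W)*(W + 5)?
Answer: -33041953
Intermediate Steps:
K(W) = 2*W*(5 + W) (K(W) = (2*W)*(5 + W) = 2*W*(5 + W))
B(P, y) = -2 + 2*y (B(P, y) = (-2 + y) + y = -2 + 2*y)
D(x) = x + x**2 + x*(-2 + 4*x*(5 + x)) (D(x) = (x**2 + (-2 + 2*(2*x*(5 + x)))*x) + x = (x**2 + (-2 + 4*x*(5 + x))*x) + x = (x**2 + x*(-2 + 4*x*(5 + x))) + x = x + x**2 + x*(-2 + 4*x*(5 + x)))
-(-42563 - D(-204)) = -(-42563 - (-204)*(-1 - 204 + 4*(-204)*(5 - 204))) = -(-42563 - (-204)*(-1 - 204 + 4*(-204)*(-199))) = -(-42563 - (-204)*(-1 - 204 + 162384)) = -(-42563 - (-204)*162179) = -(-42563 - 1*(-33084516)) = -(-42563 + 33084516) = -1*33041953 = -33041953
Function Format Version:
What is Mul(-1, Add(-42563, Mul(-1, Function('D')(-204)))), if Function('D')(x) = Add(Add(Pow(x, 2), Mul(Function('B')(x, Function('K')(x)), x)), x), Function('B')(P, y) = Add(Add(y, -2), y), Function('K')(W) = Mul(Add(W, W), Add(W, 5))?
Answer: -33041953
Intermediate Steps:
Function('K')(W) = Mul(2, W, Add(5, W)) (Function('K')(W) = Mul(Mul(2, W), Add(5, W)) = Mul(2, W, Add(5, W)))
Function('B')(P, y) = Add(-2, Mul(2, y)) (Function('B')(P, y) = Add(Add(-2, y), y) = Add(-2, Mul(2, y)))
Function('D')(x) = Add(x, Pow(x, 2), Mul(x, Add(-2, Mul(4, x, Add(5, x))))) (Function('D')(x) = Add(Add(Pow(x, 2), Mul(Add(-2, Mul(2, Mul(2, x, Add(5, x)))), x)), x) = Add(Add(Pow(x, 2), Mul(Add(-2, Mul(4, x, Add(5, x))), x)), x) = Add(Add(Pow(x, 2), Mul(x, Add(-2, Mul(4, x, Add(5, x))))), x) = Add(x, Pow(x, 2), Mul(x, Add(-2, Mul(4, x, Add(5, x))))))
Mul(-1, Add(-42563, Mul(-1, Function('D')(-204)))) = Mul(-1, Add(-42563, Mul(-1, Mul(-204, Add(-1, -204, Mul(4, -204, Add(5, -204))))))) = Mul(-1, Add(-42563, Mul(-1, Mul(-204, Add(-1, -204, Mul(4, -204, -199)))))) = Mul(-1, Add(-42563, Mul(-1, Mul(-204, Add(-1, -204, 162384))))) = Mul(-1, Add(-42563, Mul(-1, Mul(-204, 162179)))) = Mul(-1, Add(-42563, Mul(-1, -33084516))) = Mul(-1, Add(-42563, 33084516)) = Mul(-1, 33041953) = -33041953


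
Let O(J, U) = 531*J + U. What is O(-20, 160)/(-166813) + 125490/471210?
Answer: 862073999/2620131791 ≈ 0.32902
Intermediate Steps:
O(J, U) = U + 531*J
O(-20, 160)/(-166813) + 125490/471210 = (160 + 531*(-20))/(-166813) + 125490/471210 = (160 - 10620)*(-1/166813) + 125490*(1/471210) = -10460*(-1/166813) + 4183/15707 = 10460/166813 + 4183/15707 = 862073999/2620131791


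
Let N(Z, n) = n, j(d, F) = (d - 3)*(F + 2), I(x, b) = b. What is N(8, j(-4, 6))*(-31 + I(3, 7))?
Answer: 1344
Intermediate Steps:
j(d, F) = (-3 + d)*(2 + F)
N(8, j(-4, 6))*(-31 + I(3, 7)) = (-6 - 3*6 + 2*(-4) + 6*(-4))*(-31 + 7) = (-6 - 18 - 8 - 24)*(-24) = -56*(-24) = 1344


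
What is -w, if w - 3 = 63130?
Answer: -63133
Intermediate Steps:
w = 63133 (w = 3 + 63130 = 63133)
-w = -1*63133 = -63133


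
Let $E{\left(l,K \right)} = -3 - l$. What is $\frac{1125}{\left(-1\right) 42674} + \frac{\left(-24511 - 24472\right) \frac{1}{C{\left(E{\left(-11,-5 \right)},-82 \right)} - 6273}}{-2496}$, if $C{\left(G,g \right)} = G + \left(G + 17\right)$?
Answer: $- \frac{9806110271}{332324628480} \approx -0.029508$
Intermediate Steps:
$C{\left(G,g \right)} = 17 + 2 G$ ($C{\left(G,g \right)} = G + \left(17 + G\right) = 17 + 2 G$)
$\frac{1125}{\left(-1\right) 42674} + \frac{\left(-24511 - 24472\right) \frac{1}{C{\left(E{\left(-11,-5 \right)},-82 \right)} - 6273}}{-2496} = \frac{1125}{\left(-1\right) 42674} + \frac{\left(-24511 - 24472\right) \frac{1}{\left(17 + 2 \left(-3 - -11\right)\right) - 6273}}{-2496} = \frac{1125}{-42674} + - \frac{48983}{\left(17 + 2 \left(-3 + 11\right)\right) - 6273} \left(- \frac{1}{2496}\right) = 1125 \left(- \frac{1}{42674}\right) + - \frac{48983}{\left(17 + 2 \cdot 8\right) - 6273} \left(- \frac{1}{2496}\right) = - \frac{1125}{42674} + - \frac{48983}{\left(17 + 16\right) - 6273} \left(- \frac{1}{2496}\right) = - \frac{1125}{42674} + - \frac{48983}{33 - 6273} \left(- \frac{1}{2496}\right) = - \frac{1125}{42674} + - \frac{48983}{-6240} \left(- \frac{1}{2496}\right) = - \frac{1125}{42674} + \left(-48983\right) \left(- \frac{1}{6240}\right) \left(- \frac{1}{2496}\right) = - \frac{1125}{42674} + \frac{48983}{6240} \left(- \frac{1}{2496}\right) = - \frac{1125}{42674} - \frac{48983}{15575040} = - \frac{9806110271}{332324628480}$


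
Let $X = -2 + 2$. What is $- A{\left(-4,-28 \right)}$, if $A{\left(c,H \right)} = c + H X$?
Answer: $4$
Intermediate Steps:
$X = 0$
$A{\left(c,H \right)} = c$ ($A{\left(c,H \right)} = c + H 0 = c + 0 = c$)
$- A{\left(-4,-28 \right)} = \left(-1\right) \left(-4\right) = 4$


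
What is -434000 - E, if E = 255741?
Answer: -689741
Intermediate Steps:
-434000 - E = -434000 - 1*255741 = -434000 - 255741 = -689741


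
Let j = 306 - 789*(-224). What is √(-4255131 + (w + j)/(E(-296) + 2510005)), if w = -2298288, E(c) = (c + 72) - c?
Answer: I*√26809400941156207641/2510077 ≈ 2062.8*I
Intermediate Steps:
E(c) = 72 (E(c) = (72 + c) - c = 72)
j = 177042 (j = 306 + 176736 = 177042)
√(-4255131 + (w + j)/(E(-296) + 2510005)) = √(-4255131 + (-2298288 + 177042)/(72 + 2510005)) = √(-4255131 - 2121246/2510077) = √(-10680708576333/2510077) = I*√26809400941156207641/2510077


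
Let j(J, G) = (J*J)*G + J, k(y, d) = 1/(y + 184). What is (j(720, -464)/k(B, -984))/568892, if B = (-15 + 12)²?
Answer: -11605904460/142223 ≈ -81604.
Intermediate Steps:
B = 9 (B = (-3)² = 9)
k(y, d) = 1/(184 + y)
j(J, G) = J + G*J² (j(J, G) = J²*G + J = G*J² + J = J + G*J²)
(j(720, -464)/k(B, -984))/568892 = ((720*(1 - 464*720))/(1/(184 + 9)))/568892 = ((720*(1 - 334080))/(1/193))*(1/568892) = ((720*(-334079))/(1/193))*(1/568892) = -240536880*193*(1/568892) = -46423617840*1/568892 = -11605904460/142223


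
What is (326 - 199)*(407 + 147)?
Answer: 70358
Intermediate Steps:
(326 - 199)*(407 + 147) = 127*554 = 70358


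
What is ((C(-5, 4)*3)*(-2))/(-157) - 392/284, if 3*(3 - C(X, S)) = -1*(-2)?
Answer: -14392/11147 ≈ -1.2911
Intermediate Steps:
C(X, S) = 7/3 (C(X, S) = 3 - (-1)*(-2)/3 = 3 - 1/3*2 = 3 - 2/3 = 7/3)
((C(-5, 4)*3)*(-2))/(-157) - 392/284 = (((7/3)*3)*(-2))/(-157) - 392/284 = (7*(-2))*(-1/157) - 392*1/284 = -14*(-1/157) - 98/71 = 14/157 - 98/71 = -14392/11147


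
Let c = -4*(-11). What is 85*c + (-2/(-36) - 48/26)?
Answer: 874741/234 ≈ 3738.2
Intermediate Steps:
c = 44
85*c + (-2/(-36) - 48/26) = 85*44 + (-2/(-36) - 48/26) = 3740 + (-2*(-1/36) - 48*1/26) = 3740 + (1/18 - 24/13) = 3740 - 419/234 = 874741/234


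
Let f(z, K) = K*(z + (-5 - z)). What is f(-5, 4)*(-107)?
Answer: 2140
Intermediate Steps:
f(z, K) = -5*K (f(z, K) = K*(-5) = -5*K)
f(-5, 4)*(-107) = -5*4*(-107) = -20*(-107) = 2140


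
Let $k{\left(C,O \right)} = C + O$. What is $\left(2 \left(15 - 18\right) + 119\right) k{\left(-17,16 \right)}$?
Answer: $-113$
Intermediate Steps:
$\left(2 \left(15 - 18\right) + 119\right) k{\left(-17,16 \right)} = \left(2 \left(15 - 18\right) + 119\right) \left(-17 + 16\right) = \left(2 \left(-3\right) + 119\right) \left(-1\right) = \left(-6 + 119\right) \left(-1\right) = 113 \left(-1\right) = -113$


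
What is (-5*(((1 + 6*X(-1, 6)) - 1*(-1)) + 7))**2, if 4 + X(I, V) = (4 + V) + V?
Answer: 164025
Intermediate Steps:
X(I, V) = 2*V (X(I, V) = -4 + ((4 + V) + V) = -4 + (4 + 2*V) = 2*V)
(-5*(((1 + 6*X(-1, 6)) - 1*(-1)) + 7))**2 = (-5*(((1 + 6*(2*6)) - 1*(-1)) + 7))**2 = (-5*(((1 + 6*12) + 1) + 7))**2 = (-5*(((1 + 72) + 1) + 7))**2 = (-5*((73 + 1) + 7))**2 = (-5*(74 + 7))**2 = (-5*81)**2 = (-405)**2 = 164025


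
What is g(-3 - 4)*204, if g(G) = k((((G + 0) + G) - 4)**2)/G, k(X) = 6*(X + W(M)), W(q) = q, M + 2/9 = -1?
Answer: -56440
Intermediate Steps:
M = -11/9 (M = -2/9 - 1 = -11/9 ≈ -1.2222)
k(X) = -22/3 + 6*X (k(X) = 6*(X - 11/9) = 6*(-11/9 + X) = -22/3 + 6*X)
g(G) = (-22/3 + 6*(-4 + 2*G)**2)/G (g(G) = (-22/3 + 6*(((G + 0) + G) - 4)**2)/G = (-22/3 + 6*((G + G) - 4)**2)/G = (-22/3 + 6*(2*G - 4)**2)/G = (-22/3 + 6*(-4 + 2*G)**2)/G)
g(-3 - 4)*204 = (2*(-11 + 36*(-2 + (-3 - 4))**2)/(3*(-3 - 4)))*204 = ((2/3)*(-11 + 36*(-2 - 7)**2)/(-7))*204 = ((2/3)*(-1/7)*(-11 + 36*(-9)**2))*204 = ((2/3)*(-1/7)*(-11 + 36*81))*204 = ((2/3)*(-1/7)*(-11 + 2916))*204 = ((2/3)*(-1/7)*2905)*204 = -830/3*204 = -56440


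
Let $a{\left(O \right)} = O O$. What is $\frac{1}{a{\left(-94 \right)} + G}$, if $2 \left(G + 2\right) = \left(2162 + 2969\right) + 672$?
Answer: $\frac{2}{23471} \approx 8.5212 \cdot 10^{-5}$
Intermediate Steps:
$a{\left(O \right)} = O^{2}$
$G = \frac{5799}{2}$ ($G = -2 + \frac{\left(2162 + 2969\right) + 672}{2} = -2 + \frac{5131 + 672}{2} = -2 + \frac{1}{2} \cdot 5803 = -2 + \frac{5803}{2} = \frac{5799}{2} \approx 2899.5$)
$\frac{1}{a{\left(-94 \right)} + G} = \frac{1}{\left(-94\right)^{2} + \frac{5799}{2}} = \frac{1}{8836 + \frac{5799}{2}} = \frac{1}{\frac{23471}{2}} = \frac{2}{23471}$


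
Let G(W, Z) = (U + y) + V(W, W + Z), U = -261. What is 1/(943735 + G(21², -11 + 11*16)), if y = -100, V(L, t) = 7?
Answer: 1/943381 ≈ 1.0600e-6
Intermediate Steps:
G(W, Z) = -354 (G(W, Z) = (-261 - 100) + 7 = -361 + 7 = -354)
1/(943735 + G(21², -11 + 11*16)) = 1/(943735 - 354) = 1/943381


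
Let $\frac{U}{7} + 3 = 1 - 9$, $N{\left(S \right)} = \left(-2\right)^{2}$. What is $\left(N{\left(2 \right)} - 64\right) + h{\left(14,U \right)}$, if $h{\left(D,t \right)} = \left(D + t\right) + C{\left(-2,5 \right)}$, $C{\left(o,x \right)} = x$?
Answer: $-118$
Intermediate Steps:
$N{\left(S \right)} = 4$
$U = -77$ ($U = -21 + 7 \left(1 - 9\right) = -21 + 7 \left(-8\right) = -21 - 56 = -77$)
$h{\left(D,t \right)} = 5 + D + t$ ($h{\left(D,t \right)} = \left(D + t\right) + 5 = 5 + D + t$)
$\left(N{\left(2 \right)} - 64\right) + h{\left(14,U \right)} = \left(4 - 64\right) + \left(5 + 14 - 77\right) = -60 - 58 = -118$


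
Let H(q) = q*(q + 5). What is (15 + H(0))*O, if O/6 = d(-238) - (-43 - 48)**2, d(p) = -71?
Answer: -751680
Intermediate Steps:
H(q) = q*(5 + q)
O = -50112 (O = 6*(-71 - (-43 - 48)**2) = 6*(-71 - 1*(-91)**2) = 6*(-71 - 1*8281) = 6*(-71 - 8281) = 6*(-8352) = -50112)
(15 + H(0))*O = (15 + 0*(5 + 0))*(-50112) = (15 + 0*5)*(-50112) = (15 + 0)*(-50112) = 15*(-50112) = -751680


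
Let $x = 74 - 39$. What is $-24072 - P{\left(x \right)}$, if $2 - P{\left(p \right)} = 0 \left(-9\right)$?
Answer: $-24074$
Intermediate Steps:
$x = 35$ ($x = 74 - 39 = 35$)
$P{\left(p \right)} = 2$ ($P{\left(p \right)} = 2 - 0 \left(-9\right) = 2 - 0 = 2 + 0 = 2$)
$-24072 - P{\left(x \right)} = -24072 - 2 = -24074$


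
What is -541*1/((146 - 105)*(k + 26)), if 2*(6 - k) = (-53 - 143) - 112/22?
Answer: -5951/59778 ≈ -0.099552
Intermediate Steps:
k = 1172/11 (k = 6 - ((-53 - 143) - 112/22)/2 = 6 - (-196 - 112*1/22)/2 = 6 - (-196 - 56/11)/2 = 6 - ½*(-2212/11) = 6 + 1106/11 = 1172/11 ≈ 106.55)
-541*1/((146 - 105)*(k + 26)) = -541*1/((146 - 105)*(1172/11 + 26)) = -541/((1458/11)*41) = -541/59778/11 = -541*11/59778 = -5951/59778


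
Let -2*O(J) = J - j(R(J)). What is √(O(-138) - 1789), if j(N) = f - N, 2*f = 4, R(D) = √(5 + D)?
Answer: √(-6876 - 2*I*√133)/2 ≈ 0.069539 - 41.461*I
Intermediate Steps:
f = 2 (f = (½)*4 = 2)
j(N) = 2 - N
O(J) = 1 - J/2 - √(5 + J)/2 (O(J) = -(J - (2 - √(5 + J)))/2 = -(J + (-2 + √(5 + J)))/2 = -(-2 + J + √(5 + J))/2 = 1 - J/2 - √(5 + J)/2)
√(O(-138) - 1789) = √((1 - ½*(-138) - √(5 - 138)/2) - 1789) = √((1 + 69 - I*√133/2) - 1789) = √((70 - I*√133/2) - 1789) = √(-1719 - I*√133/2)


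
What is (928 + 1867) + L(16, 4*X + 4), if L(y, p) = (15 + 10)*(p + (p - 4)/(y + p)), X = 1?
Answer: 17995/6 ≈ 2999.2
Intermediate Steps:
L(y, p) = 25*p + 25*(-4 + p)/(p + y) (L(y, p) = 25*(p + (-4 + p)/(p + y)) = 25*p + 25*(-4 + p)/(p + y))
(928 + 1867) + L(16, 4*X + 4) = (928 + 1867) + 25*(-4 + (4*1 + 4) + (4*1 + 4)² + (4*1 + 4)*16)/((4*1 + 4) + 16) = 2795 + 25*(-4 + (4 + 4) + (4 + 4)² + (4 + 4)*16)/((4 + 4) + 16) = 2795 + 25*(-4 + 8 + 8² + 8*16)/(8 + 16) = 2795 + 25*(-4 + 8 + 64 + 128)/24 = 2795 + 25*(1/24)*196 = 2795 + 1225/6 = 17995/6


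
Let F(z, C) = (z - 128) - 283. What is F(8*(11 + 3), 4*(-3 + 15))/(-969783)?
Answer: 299/969783 ≈ 0.00030832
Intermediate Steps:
F(z, C) = -411 + z (F(z, C) = (-128 + z) - 283 = -411 + z)
F(8*(11 + 3), 4*(-3 + 15))/(-969783) = (-411 + 8*(11 + 3))/(-969783) = (-411 + 8*14)*(-1/969783) = (-411 + 112)*(-1/969783) = -299*(-1/969783) = 299/969783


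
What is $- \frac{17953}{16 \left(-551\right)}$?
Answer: $\frac{17953}{8816} \approx 2.0364$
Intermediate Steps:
$- \frac{17953}{16 \left(-551\right)} = - \frac{17953}{-8816} = \left(-17953\right) \left(- \frac{1}{8816}\right) = \frac{17953}{8816}$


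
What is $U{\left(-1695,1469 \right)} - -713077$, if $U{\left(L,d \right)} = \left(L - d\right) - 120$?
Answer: $709793$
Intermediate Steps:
$U{\left(L,d \right)} = -120 + L - d$ ($U{\left(L,d \right)} = \left(L - d\right) - 120 = -120 + L - d$)
$U{\left(-1695,1469 \right)} - -713077 = \left(-120 - 1695 - 1469\right) - -713077 = \left(-120 - 1695 - 1469\right) + 713077 = -3284 + 713077 = 709793$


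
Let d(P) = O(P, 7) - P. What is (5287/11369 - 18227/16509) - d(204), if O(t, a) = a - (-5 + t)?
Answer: 74205625436/187690821 ≈ 395.36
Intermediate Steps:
O(t, a) = 5 + a - t (O(t, a) = a + (5 - t) = 5 + a - t)
d(P) = 12 - 2*P (d(P) = (5 + 7 - P) - P = (12 - P) - P = 12 - 2*P)
(5287/11369 - 18227/16509) - d(204) = (5287/11369 - 18227/16509) - (12 - 2*204) = (5287*(1/11369) - 18227*1/16509) - (12 - 408) = (5287/11369 - 18227/16509) - 1*(-396) = -119939680/187690821 + 396 = 74205625436/187690821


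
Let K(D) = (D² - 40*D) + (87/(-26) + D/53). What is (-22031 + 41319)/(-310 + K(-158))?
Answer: 26578864/42673453 ≈ 0.62284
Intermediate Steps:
K(D) = -87/26 + D² - 2119*D/53 (K(D) = (D² - 40*D) + (87*(-1/26) + D*(1/53)) = (D² - 40*D) + (-87/26 + D/53) = -87/26 + D² - 2119*D/53)
(-22031 + 41319)/(-310 + K(-158)) = (-22031 + 41319)/(-310 + (-87/26 + (-158)² - 2119/53*(-158))) = 19288/(-310 + (-87/26 + 24964 + 334802/53)) = 19288/(-310 + 43100633/1378) = 19288/(42673453/1378) = 19288*(1378/42673453) = 26578864/42673453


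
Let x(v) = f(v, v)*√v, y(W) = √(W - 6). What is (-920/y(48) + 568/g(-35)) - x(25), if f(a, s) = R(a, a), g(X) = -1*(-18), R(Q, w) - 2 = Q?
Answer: -931/9 - 460*√42/21 ≈ -245.40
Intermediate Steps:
y(W) = √(-6 + W)
R(Q, w) = 2 + Q
g(X) = 18
f(a, s) = 2 + a
x(v) = √v*(2 + v) (x(v) = (2 + v)*√v = √v*(2 + v))
(-920/y(48) + 568/g(-35)) - x(25) = (-920/√(-6 + 48) + 568/18) - √25*(2 + 25) = (-920*√42/42 + 568*(1/18)) - 5*27 = (-460*√42/21 + 284/9) - 1*135 = (-460*√42/21 + 284/9) - 135 = (284/9 - 460*√42/21) - 135 = -931/9 - 460*√42/21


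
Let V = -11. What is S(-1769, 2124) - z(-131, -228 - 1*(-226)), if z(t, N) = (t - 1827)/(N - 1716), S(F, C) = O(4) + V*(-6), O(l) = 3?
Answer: 58292/859 ≈ 67.860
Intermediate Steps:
S(F, C) = 69 (S(F, C) = 3 - 11*(-6) = 3 + 66 = 69)
z(t, N) = (-1827 + t)/(-1716 + N)
S(-1769, 2124) - z(-131, -228 - 1*(-226)) = 69 - (-1827 - 131)/(-1716 + (-228 - 1*(-226))) = 69 - (-1958)/(-1716 + (-228 + 226)) = 69 - (-1958)/(-1716 - 2) = 69 - (-1958)/(-1718) = 69 - (-1)*(-1958)/1718 = 69 - 1*979/859 = 69 - 979/859 = 58292/859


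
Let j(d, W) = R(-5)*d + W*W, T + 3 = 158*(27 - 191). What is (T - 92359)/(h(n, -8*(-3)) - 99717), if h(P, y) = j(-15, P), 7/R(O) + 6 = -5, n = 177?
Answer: 1301014/752163 ≈ 1.7297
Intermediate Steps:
R(O) = -7/11 (R(O) = 7/(-6 - 5) = 7/(-11) = 7*(-1/11) = -7/11)
T = -25915 (T = -3 + 158*(27 - 191) = -3 + 158*(-164) = -3 - 25912 = -25915)
j(d, W) = W**2 - 7*d/11 (j(d, W) = -7*d/11 + W*W = -7*d/11 + W**2 = W**2 - 7*d/11)
h(P, y) = 105/11 + P**2 (h(P, y) = P**2 - 7/11*(-15) = P**2 + 105/11 = 105/11 + P**2)
(T - 92359)/(h(n, -8*(-3)) - 99717) = (-25915 - 92359)/((105/11 + 177**2) - 99717) = -118274/((105/11 + 31329) - 99717) = -118274/(344724/11 - 99717) = -118274/(-752163/11) = -118274*(-11/752163) = 1301014/752163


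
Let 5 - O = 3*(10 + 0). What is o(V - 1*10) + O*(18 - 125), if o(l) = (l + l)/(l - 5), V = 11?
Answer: 5349/2 ≈ 2674.5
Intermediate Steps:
O = -25 (O = 5 - 3*(10 + 0) = 5 - 3*10 = 5 - 1*30 = 5 - 30 = -25)
o(l) = 2*l/(-5 + l) (o(l) = (2*l)/(-5 + l) = 2*l/(-5 + l))
o(V - 1*10) + O*(18 - 125) = 2*(11 - 1*10)/(-5 + (11 - 1*10)) - 25*(18 - 125) = 2*(11 - 10)/(-5 + (11 - 10)) - 25*(-107) = 2*1/(-5 + 1) + 2675 = 2*1/(-4) + 2675 = 2*1*(-¼) + 2675 = -½ + 2675 = 5349/2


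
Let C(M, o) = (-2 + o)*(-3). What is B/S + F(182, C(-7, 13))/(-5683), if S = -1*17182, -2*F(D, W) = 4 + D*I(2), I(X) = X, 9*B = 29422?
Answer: -69375917/439403877 ≈ -0.15789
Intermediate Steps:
B = 29422/9 (B = (⅑)*29422 = 29422/9 ≈ 3269.1)
C(M, o) = 6 - 3*o
F(D, W) = -2 - D (F(D, W) = -(4 + D*2)/2 = -(4 + 2*D)/2 = -2 - D)
S = -17182
B/S + F(182, C(-7, 13))/(-5683) = (29422/9)/(-17182) + (-2 - 1*182)/(-5683) = (29422/9)*(-1/17182) + (-2 - 182)*(-1/5683) = -14711/77319 - 184*(-1/5683) = -14711/77319 + 184/5683 = -69375917/439403877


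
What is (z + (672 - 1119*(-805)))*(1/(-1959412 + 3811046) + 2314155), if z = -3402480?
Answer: -10716760870841801523/1851634 ≈ -5.7877e+12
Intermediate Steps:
(z + (672 - 1119*(-805)))*(1/(-1959412 + 3811046) + 2314155) = (-3402480 + (672 - 1119*(-805)))*(1/(-1959412 + 3811046) + 2314155) = (-3402480 + (672 + 900795))*(1/1851634 + 2314155) = (-3402480 + 901467)*(1/1851634 + 2314155) = -2501013*4284968079271/1851634 = -10716760870841801523/1851634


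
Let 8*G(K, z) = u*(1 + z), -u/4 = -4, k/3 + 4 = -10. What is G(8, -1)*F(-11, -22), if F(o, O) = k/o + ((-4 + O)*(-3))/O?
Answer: 0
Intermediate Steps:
k = -42 (k = -12 + 3*(-10) = -12 - 30 = -42)
u = 16 (u = -4*(-4) = 16)
G(K, z) = 2 + 2*z (G(K, z) = (16*(1 + z))/8 = (16 + 16*z)/8 = 2 + 2*z)
F(o, O) = -42/o + (12 - 3*O)/O (F(o, O) = -42/o + ((-4 + O)*(-3))/O = -42/o + (12 - 3*O)/O)
G(8, -1)*F(-11, -22) = (2 + 2*(-1))*(-3 - 42/(-11) + 12/(-22)) = (2 - 2)*(-3 - 42*(-1/11) + 12*(-1/22)) = 0*(-3 + 42/11 - 6/11) = 0*(3/11) = 0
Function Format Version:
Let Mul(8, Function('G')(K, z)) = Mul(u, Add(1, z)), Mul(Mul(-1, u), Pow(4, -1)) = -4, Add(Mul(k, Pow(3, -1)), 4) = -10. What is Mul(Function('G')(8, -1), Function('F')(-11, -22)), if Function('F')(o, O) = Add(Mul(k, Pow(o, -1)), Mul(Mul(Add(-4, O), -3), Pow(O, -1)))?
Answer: 0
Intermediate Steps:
k = -42 (k = Add(-12, Mul(3, -10)) = Add(-12, -30) = -42)
u = 16 (u = Mul(-4, -4) = 16)
Function('G')(K, z) = Add(2, Mul(2, z)) (Function('G')(K, z) = Mul(Rational(1, 8), Mul(16, Add(1, z))) = Mul(Rational(1, 8), Add(16, Mul(16, z))) = Add(2, Mul(2, z)))
Function('F')(o, O) = Add(Mul(-42, Pow(o, -1)), Mul(Pow(O, -1), Add(12, Mul(-3, O)))) (Function('F')(o, O) = Add(Mul(-42, Pow(o, -1)), Mul(Mul(Add(-4, O), -3), Pow(O, -1))) = Add(Mul(-42, Pow(o, -1)), Mul(Add(12, Mul(-3, O)), Pow(O, -1))) = Add(Mul(-42, Pow(o, -1)), Mul(Pow(O, -1), Add(12, Mul(-3, O)))))
Mul(Function('G')(8, -1), Function('F')(-11, -22)) = Mul(Add(2, Mul(2, -1)), Add(-3, Mul(-42, Pow(-11, -1)), Mul(12, Pow(-22, -1)))) = Mul(Add(2, -2), Add(-3, Mul(-42, Rational(-1, 11)), Mul(12, Rational(-1, 22)))) = Mul(0, Add(-3, Rational(42, 11), Rational(-6, 11))) = Mul(0, Rational(3, 11)) = 0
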